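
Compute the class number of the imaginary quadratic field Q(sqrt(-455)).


K = Q(sqrt(-455)). d mod 4 = 1, so D = disc(K) = d = -455
h(K) equals the number of primitive reduced positive-definite forms (a, b, c) = a*x^2 + b*x*y + c*y^2 with b^2 - 4ac = D,
where reduced means |b| <= a <= c, with b >= 0 whenever |b| = a or a = c, and primitive means gcd(a, b, c) = 1.
Reduced forces 3a^2 <= |D| = 455, so 1 <= a <= 12; b must have the parity of D, and c = (b^2 - D)/(4a) must be an integer >= a.
Enumerate a = 1..12, b in [-a, a]:
  a=1: (1, 1, 114)  [1]
  a=2: (2, -1, 57), (2, 1, 57)  [2]
  a=3: (3, -1, 38), (3, 1, 38)  [2]
  a=4: (4, -3, 29), (4, 3, 29)  [2]
  a=5: (5, 5, 24)  [1]
  a=6: (6, -5, 20), (6, -1, 19), (6, 1, 19), (6, 5, 20)  [4]
  a=7: (7, 7, 18)  [1]
  a=8: (8, -5, 15), (8, 5, 15)  [2]
  a=9: (9, -7, 14), (9, 7, 14)  [2]
  a=10: (10, -5, 12), (10, 5, 12)  [2]
  a=11: none
  a=12: (12, 11, 12)  [1]
Total reduced forms: 1 + 2 + 2 + 2 + 1 + 4 + 1 + 2 + 2 + 2 + 1 = 20
h = 20

20


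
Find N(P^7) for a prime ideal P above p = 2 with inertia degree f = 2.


N(P^a) = p^(a*f)
= 2^(7*2)
= 2^14
= 16384

16384


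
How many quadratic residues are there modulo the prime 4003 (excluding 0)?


For prime p, the number of non-zero quadratic residues is (p-1)/2.
= (4003-1)/2
= 2001

2001


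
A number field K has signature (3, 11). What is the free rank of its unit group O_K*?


By Dirichlet's unit theorem:
rank = r1 + r2 - 1
= 3 + 11 - 1
= 13

13


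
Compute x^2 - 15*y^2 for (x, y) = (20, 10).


x^2 - d*y^2
= 20^2 - 15*10^2
= 400 - 1500
= -1100

-1100


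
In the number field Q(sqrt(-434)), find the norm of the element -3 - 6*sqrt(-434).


N(a + b*sqrt(d)) = a^2 - d*b^2
= (-3)^2 - (-434)*(-6)^2
= 9 + 15624
= 15633

15633


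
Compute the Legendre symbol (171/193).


p = 193 is prime, so compute (171/193) with the reciprocity algorithm (Jacobi-symbol steps: pull out 2s via (2/n), flip via reciprocity, reduce):
  reciprocity: (171/193) -> +(193/171)
  reduce: (22/171)
  pull out 2: (2/171) = -1  (since 171 mod 8 = 3)
  reciprocity: (11/171) -> -(171/11)
  reduce: (6/11)
  pull out 2: (2/11) = -1  (since 11 mod 8 = 3)
  reciprocity: (3/11) -> -(11/3)
  reduce: (2/3)
  pull out 2: (2/3) = -1  (since 3 mod 8 = 3)
  (1/3) = 1
Product of signs = -1
(171/193) = -1

-1


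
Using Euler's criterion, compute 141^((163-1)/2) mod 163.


p = 163 is prime and the exponent is (p-1)/2 = 81, so by Euler's criterion 141^81 = (141/163) = +1 or -1 mod 163.
Compute by square-and-multiply:
  81 = 64 + 16 + 1 (binary 1010001)
  Repeated squaring mod 163: 141^1 = 141, 141^2 = 158, 141^4 = 25, 141^8 = 136, 141^16 = 77, 141^32 = 61, 141^64 = 135
  141^81 = 141^64 * 141^16 * 141^1 = 135 * 77 * 141 mod 163
    135 * 77 = 10395 = 126 mod 163
    126 * 141 = 17766 = 162 mod 163
  141^81 = 162 mod 163
Result 162 = p - 1 = -1 mod 163: 141 is a quadratic non-residue mod 163. As a residue in [0, p-1] the value is 162.
141^81 mod 163 = 162

162


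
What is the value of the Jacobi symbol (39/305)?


Compute (39/305) via quadratic reciprocity:
  reciprocity: (39/305) -> +(305/39)
  reduce: (32/39)
  pull out 2: (2/39) = +1  (since 39 mod 8 = 7)
  pull out 2: (2/39) = +1  (since 39 mod 8 = 7)
  pull out 2: (2/39) = +1  (since 39 mod 8 = 7)
  pull out 2: (2/39) = +1  (since 39 mod 8 = 7)
  pull out 2: (2/39) = +1  (since 39 mod 8 = 7)
  (1/39) = 1
Product of signs = 1

1


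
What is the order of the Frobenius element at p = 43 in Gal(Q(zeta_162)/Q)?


The Frobenius at p in Gal(Q(zeta_n)/Q) = (Z/nZ)* is the class of p, so its order is ord_162(43), the smallest k >= 1 with 43^k = 1 mod 162.
n = 162 = 2 * 3^4, phi(162) = 54; the order divides phi(n).
Divisors of 54: 1, 2, 3, 6, 9, 18, 27, 54
Repeated squaring mod 162: 43^1 = 43, 43^2 = 67, 43^4 = 115, 43^8 = 103, 43^16 = 79, 43^32 = 85
Test divisors in increasing order:
  k=1: 43^1 = 43 mod 162
  k=2: 43^2 = 67 mod 162
  k=3: 43^3 = 67 * 43 = 127 mod 162
  k=6: 43^6 = 115 * 67 = 91 mod 162
  k=9: 43^9 = 103 * 43 = 55 mod 162
  k=18: 43^18 = 79 * 67 = 109 mod 162
  k=27: 43^27 = 79 * 103 * 67 * 43 = 1 mod 162  <- first divisor giving 1
Order = 27

27


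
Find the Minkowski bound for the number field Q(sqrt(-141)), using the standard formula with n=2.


d = -141, d mod 4 = 3, so disc(K) = 4d = -564; |disc(K)| = 564
Imaginary quadratic field, so n = 2, s = r2 = 1, r1 = 0
M = (n!/n^n) * (4/pi)^s * sqrt(|disc(K)|) = (2!/2^2) * (4/pi)^1 * sqrt(564)
= 0.5 * 1.273240 * 23.748684
= 15.1189

15.1189


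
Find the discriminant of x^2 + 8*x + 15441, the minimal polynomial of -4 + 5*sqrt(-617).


The element -4 + 5*sqrt(-617) has minimal polynomial:
x^2 + 8*x + 15441
Discriminant = (8)^2 - 4*(15441)
= 64 - 61764
= -61700

-61700


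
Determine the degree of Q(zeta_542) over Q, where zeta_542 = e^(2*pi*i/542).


The degree equals Euler's totient phi(542).
542 = 2 * 271
phi(542) = 270

270


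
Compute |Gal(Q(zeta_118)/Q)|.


|Gal(Q(zeta_118)/Q)| = phi(118)
= 58

58


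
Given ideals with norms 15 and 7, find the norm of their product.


N(IJ) = N(I) * N(J)
= 15 * 7
= 105

105


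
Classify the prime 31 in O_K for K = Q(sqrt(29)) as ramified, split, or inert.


K = Q(sqrt(29)). Since d mod 4 = 1, disc(K) = 29.
Check p | disc: 29 mod 31 = 29.
p does not divide disc. Compute Legendre symbol (d/p):
29^((31-1)/2) mod 31 = -1
(d/p) = -1, so p is inert: (p) stays prime with e=1, f=2, g=1.
Therefore p is inert.

inert


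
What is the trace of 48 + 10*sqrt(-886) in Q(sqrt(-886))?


Tr(a + b*sqrt(d)) = (a + b*sqrt(d)) + (a - b*sqrt(d)) = 2a
= 2 * (48)
= 96

96


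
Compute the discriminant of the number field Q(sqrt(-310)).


For K = Q(sqrt(d)) with d squarefree: disc(K) = d if d = 1 mod 4, and disc(K) = 4d if d = 2 or 3 mod 4.
Here d = -310, and d mod 4 = 2.
d = 2 mod 4, not 1 (O_K = Z[sqrt(d)]), so disc(K) = 4d = 4 * (-310) = -1240

-1240


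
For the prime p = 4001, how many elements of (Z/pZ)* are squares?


For prime p, the number of non-zero quadratic residues is (p-1)/2.
= (4001-1)/2
= 2000

2000


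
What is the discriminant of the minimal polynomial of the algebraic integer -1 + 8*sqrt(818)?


The element -1 + 8*sqrt(818) has minimal polynomial:
x^2 + 2*x - 52351
Discriminant = (2)^2 - 4*(-52351)
= 4 + 209404
= 209408

209408


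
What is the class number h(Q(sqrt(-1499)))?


K = Q(sqrt(-1499)). d mod 4 = 1, so D = disc(K) = d = -1499
h(K) equals the number of primitive reduced positive-definite forms (a, b, c) = a*x^2 + b*x*y + c*y^2 with b^2 - 4ac = D,
where reduced means |b| <= a <= c, with b >= 0 whenever |b| = a or a = c, and primitive means gcd(a, b, c) = 1.
Reduced forces 3a^2 <= |D| = 1499, so 1 <= a <= 22; b must have the parity of D, and c = (b^2 - D)/(4a) must be an integer >= a.
Enumerate a = 1..22, b in [-a, a]:
  a=1: (1, 1, 375)  [1]
  a=2: none
  a=3: (3, -1, 125), (3, 1, 125)  [2]
  a=4: none
  a=5: (5, -1, 75), (5, 1, 75)  [2]
  a=6..8: none
  a=9: (9, -7, 43), (9, 7, 43)  [2]
  a=10..12: none
  a=13: (13, -3, 29), (13, 3, 29)  [2]
  a=14: none
  a=15: (15, -11, 27), (15, -1, 25), (15, 1, 25), (15, 11, 27)  [4]
  a=16..22: none
Total reduced forms: 1 + 2 + 2 + 2 + 2 + 4 = 13
h = 13

13


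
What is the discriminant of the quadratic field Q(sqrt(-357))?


For K = Q(sqrt(d)) with d squarefree: disc(K) = d if d = 1 mod 4, and disc(K) = 4d if d = 2 or 3 mod 4.
Here d = -357, and d mod 4 = 3.
d = 3 mod 4, not 1 (O_K = Z[sqrt(d)]), so disc(K) = 4d = 4 * (-357) = -1428

-1428


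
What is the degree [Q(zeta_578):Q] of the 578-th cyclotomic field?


The degree equals Euler's totient phi(578).
578 = 2 * 17^2
phi(578) = 272

272


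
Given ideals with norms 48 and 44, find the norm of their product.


N(IJ) = N(I) * N(J)
= 48 * 44
= 2112

2112


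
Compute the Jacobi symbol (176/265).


Compute (176/265) via quadratic reciprocity:
  pull out 2: (2/265) = +1  (since 265 mod 8 = 1)
  pull out 2: (2/265) = +1  (since 265 mod 8 = 1)
  pull out 2: (2/265) = +1  (since 265 mod 8 = 1)
  pull out 2: (2/265) = +1  (since 265 mod 8 = 1)
  reciprocity: (11/265) -> +(265/11)
  reduce: (1/11)
  (1/11) = 1
Product of signs = 1

1


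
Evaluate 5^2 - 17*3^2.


x^2 - d*y^2
= 5^2 - 17*3^2
= 25 - 153
= -128

-128


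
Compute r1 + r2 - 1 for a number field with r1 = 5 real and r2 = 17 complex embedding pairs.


By Dirichlet's unit theorem:
rank = r1 + r2 - 1
= 5 + 17 - 1
= 21

21


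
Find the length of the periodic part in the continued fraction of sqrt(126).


Run the CF algorithm for sqrt(126).
a_0 = floor(sqrt(126)) = 11; set m_0=0, q_0=1.
Recurrence: m' = q*a - m,  q' = (d - m'^2)/q,  a' = floor((a_0 + m')/q').
  step 1: m=11, q=5, a=4
  step 2: m=9, q=9, a=2
  step 3: m=9, q=5, a=4
  step 4: m=11, q=1, a=22
a_4 = 2*a_0 = 22, so the period closes here.
sqrt(126) = [11; 4, 2, 4, 22]
Period length = 4

4


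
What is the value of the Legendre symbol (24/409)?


p = 409 is prime, so compute (24/409) with the reciprocity algorithm (Jacobi-symbol steps: pull out 2s via (2/n), flip via reciprocity, reduce):
  pull out 2: (2/409) = +1  (since 409 mod 8 = 1)
  pull out 2: (2/409) = +1  (since 409 mod 8 = 1)
  pull out 2: (2/409) = +1  (since 409 mod 8 = 1)
  reciprocity: (3/409) -> +(409/3)
  reduce: (1/3)
  (1/3) = 1
Product of signs = 1
(24/409) = 1

1


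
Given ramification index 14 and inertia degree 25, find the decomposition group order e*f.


|D_P| = e * f
= 14 * 25
= 350

350


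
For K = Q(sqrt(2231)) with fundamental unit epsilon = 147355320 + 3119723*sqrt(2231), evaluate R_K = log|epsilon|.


epsilon = 147355320 + 3119723*sqrt(2231)
= 2.9471e+08
R = ln(2.9471e+08)
= 19.5015

19.5015


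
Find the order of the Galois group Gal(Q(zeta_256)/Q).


|Gal(Q(zeta_256)/Q)| = phi(256)
= 128

128


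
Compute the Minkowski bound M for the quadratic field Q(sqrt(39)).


d = 39, d mod 4 = 3, so disc(K) = 4d = 156; |disc(K)| = 156
Real quadratic field, so n = 2, s = r2 = 0, r1 = 2
M = (n!/n^n) * (4/pi)^s * sqrt(|disc(K)|) = (2!/2^2) * (4/pi)^0 * sqrt(156)
= 0.5 * 1.000000 * 12.489996
= 6.2450

6.2450


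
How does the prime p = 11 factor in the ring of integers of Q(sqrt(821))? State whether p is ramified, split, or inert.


K = Q(sqrt(821)). Since d mod 4 = 1, disc(K) = 821.
Check p | disc: 821 mod 11 = 7.
p does not divide disc. Compute Legendre symbol (d/p):
7^((11-1)/2) mod 11 = -1
(d/p) = -1, so p is inert: (p) stays prime with e=1, f=2, g=1.
Therefore p is inert.

inert


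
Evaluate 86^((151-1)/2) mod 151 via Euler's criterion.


p = 151 is prime and the exponent is (p-1)/2 = 75, so by Euler's criterion 86^75 = (86/151) = +1 or -1 mod 151.
Compute by square-and-multiply:
  75 = 64 + 8 + 2 + 1 (binary 1001011)
  Repeated squaring mod 151: 86^1 = 86, 86^2 = 148, 86^4 = 9, 86^8 = 81, 86^16 = 68, 86^32 = 94, 86^64 = 78
  86^75 = 86^64 * 86^8 * 86^2 * 86^1 = 78 * 81 * 148 * 86 mod 151
    78 * 81 = 6318 = 127 mod 151
    127 * 148 = 18796 = 72 mod 151
    72 * 86 = 6192 = 1 mod 151
  86^75 = 1 mod 151
Result 1: 86 is a quadratic residue mod 151.
86^75 mod 151 = 1

1


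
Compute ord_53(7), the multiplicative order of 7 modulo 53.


We want ord_53(7), the smallest k >= 1 with 7^k = 1 mod 53.
n = 53 = 53, phi(53) = 52; the order divides phi(n).
Divisors of 52: 1, 2, 4, 13, 26, 52
Repeated squaring mod 53: 7^1 = 7, 7^2 = 49, 7^4 = 16, 7^8 = 44, 7^16 = 28, 7^32 = 42
Test divisors in increasing order:
  k=1: 7^1 = 7 mod 53
  k=2: 7^2 = 49 mod 53
  k=4: 7^4 = 16 mod 53
  k=13: 7^13 = 44 * 16 * 7 = 52 mod 53
  k=26: 7^26 = 28 * 44 * 49 = 1 mod 53  <- first divisor giving 1
Order = 26

26


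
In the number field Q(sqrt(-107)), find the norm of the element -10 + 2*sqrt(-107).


N(a + b*sqrt(d)) = a^2 - d*b^2
= (-10)^2 - (-107)*(2)^2
= 100 + 428
= 528

528


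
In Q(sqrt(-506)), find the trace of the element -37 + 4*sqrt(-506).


Tr(a + b*sqrt(d)) = (a + b*sqrt(d)) + (a - b*sqrt(d)) = 2a
= 2 * (-37)
= -74

-74


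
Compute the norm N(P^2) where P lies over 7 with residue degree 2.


N(P^a) = p^(a*f)
= 7^(2*2)
= 7^4
= 2401

2401


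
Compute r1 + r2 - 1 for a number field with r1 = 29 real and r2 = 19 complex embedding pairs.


By Dirichlet's unit theorem:
rank = r1 + r2 - 1
= 29 + 19 - 1
= 47

47


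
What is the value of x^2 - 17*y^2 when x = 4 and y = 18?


x^2 - d*y^2
= 4^2 - 17*18^2
= 16 - 5508
= -5492

-5492


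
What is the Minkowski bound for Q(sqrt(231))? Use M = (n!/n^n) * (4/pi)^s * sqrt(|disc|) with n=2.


d = 231, d mod 4 = 3, so disc(K) = 4d = 924; |disc(K)| = 924
Real quadratic field, so n = 2, s = r2 = 0, r1 = 2
M = (n!/n^n) * (4/pi)^s * sqrt(|disc(K)|) = (2!/2^2) * (4/pi)^0 * sqrt(924)
= 0.5 * 1.000000 * 30.397368
= 15.1987

15.1987


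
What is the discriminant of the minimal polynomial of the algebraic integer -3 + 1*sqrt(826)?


The element -3 + 1*sqrt(826) has minimal polynomial:
x^2 + 6*x - 817
Discriminant = (6)^2 - 4*(-817)
= 36 + 3268
= 3304

3304


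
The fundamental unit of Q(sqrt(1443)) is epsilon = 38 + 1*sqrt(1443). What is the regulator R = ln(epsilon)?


epsilon = 38 + 1*sqrt(1443)
= 75.9868
R = ln(75.9868)
= 4.3306

4.3306


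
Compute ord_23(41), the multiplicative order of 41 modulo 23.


We want ord_23(41), the smallest k >= 1 with 41^k = 1 mod 23.
n = 23 = 23, phi(23) = 22; the order divides phi(n).
Divisors of 22: 1, 2, 11, 22
Repeated squaring mod 23: 41^1 = 18, 41^2 = 2, 41^4 = 4, 41^8 = 16, 41^16 = 3
Test divisors in increasing order:
  k=1: 41^1 = 18 mod 23
  k=2: 41^2 = 2 mod 23
  k=11: 41^11 = 16 * 2 * 18 = 1 mod 23  <- first divisor giving 1
Order = 11

11


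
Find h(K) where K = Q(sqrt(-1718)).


K = Q(sqrt(-1718)). d mod 4 = 2, so D = disc(K) = 4d = -6872
h(K) equals the number of primitive reduced positive-definite forms (a, b, c) = a*x^2 + b*x*y + c*y^2 with b^2 - 4ac = D,
where reduced means |b| <= a <= c, with b >= 0 whenever |b| = a or a = c, and primitive means gcd(a, b, c) = 1.
Reduced forces 3a^2 <= |D| = 6872, so 1 <= a <= 47; b must have the parity of D, and c = (b^2 - D)/(4a) must be an integer >= a.
Enumerate a = 1..47, b in [-a, a]:
  a=1: (1, 0, 1718)  [1]
  a=2: (2, 0, 859)  [1]
  a=3: (3, -2, 573), (3, 2, 573)  [2]
  a=4..5: none
  a=6: (6, -4, 287), (6, 4, 287)  [2]
  a=7: (7, -4, 246), (7, 4, 246)  [2]
  a=8: none
  a=9: (9, -2, 191), (9, 2, 191)  [2]
  a=10: none
  a=11: (11, -6, 157), (11, 6, 157)  [2]
  a=12..13: none
  a=14: (14, -4, 123), (14, 4, 123)  [2]
  a=15..16: none
  a=17: (17, -8, 102), (17, 8, 102)  [2]
  a=18: (18, -16, 99), (18, 16, 99)  [2]
  a=19: (19, -14, 93), (19, 14, 93)  [2]
  a=20: none
  a=21: (21, -10, 83), (21, -4, 82), (21, 4, 82), (21, 10, 83)  [4]
  a=22: (22, -16, 81), (22, 16, 81)  [2]
  a=23..26: none
  a=27: (27, -16, 66), (27, 16, 66)  [2]
  a=28: none
  a=29: (29, -28, 66), (29, 28, 66)  [2]
  a=30: none
  a=31: (31, -14, 57), (31, 14, 57)  [2]
  a=32: none
  a=33: (33, -28, 58), (33, -16, 54), (33, 16, 54), (33, 28, 58)  [4]
  a=34: (34, -8, 51), (34, 8, 51)  [2]
  a=35..36: none
  a=37: (37, -26, 51), (37, 26, 51)  [2]
  a=38: (38, -24, 49), (38, 24, 49)  [2]
  a=39..40: none
  a=41: (41, -4, 42), (41, 4, 42)  [2]
  a=42: (42, -32, 47), (42, 32, 47)  [2]
  a=43..47: none
Total reduced forms: 1 + 1 + 2 + 2 + 2 + 2 + 2 + 2 + 2 + 2 + 2 + 4 + 2 + 2 + 2 + 2 + 4 + 2 + 2 + 2 + 2 + 2 = 46
h = 46

46


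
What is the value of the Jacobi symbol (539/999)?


Compute (539/999) via quadratic reciprocity:
  reciprocity: (539/999) -> -(999/539)
  reduce: (460/539)
  pull out 2: (2/539) = -1  (since 539 mod 8 = 3)
  pull out 2: (2/539) = -1  (since 539 mod 8 = 3)
  reciprocity: (115/539) -> -(539/115)
  reduce: (79/115)
  reciprocity: (79/115) -> -(115/79)
  reduce: (36/79)
  pull out 2: (2/79) = +1  (since 79 mod 8 = 7)
  pull out 2: (2/79) = +1  (since 79 mod 8 = 7)
  reciprocity: (9/79) -> +(79/9)
  reduce: (7/9)
  reciprocity: (7/9) -> +(9/7)
  reduce: (2/7)
  pull out 2: (2/7) = +1  (since 7 mod 8 = 7)
  (1/7) = 1
Product of signs = -1

-1


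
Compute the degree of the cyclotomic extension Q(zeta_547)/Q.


The degree equals Euler's totient phi(547).
547 = 547
phi(547) = 546

546


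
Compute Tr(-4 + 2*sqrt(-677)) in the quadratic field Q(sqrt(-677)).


Tr(a + b*sqrt(d)) = (a + b*sqrt(d)) + (a - b*sqrt(d)) = 2a
= 2 * (-4)
= -8

-8


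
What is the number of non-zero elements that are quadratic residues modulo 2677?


For prime p, the number of non-zero quadratic residues is (p-1)/2.
= (2677-1)/2
= 1338

1338


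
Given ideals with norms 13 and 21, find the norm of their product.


N(IJ) = N(I) * N(J)
= 13 * 21
= 273

273


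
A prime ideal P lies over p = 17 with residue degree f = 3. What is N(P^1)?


N(P^a) = p^(a*f)
= 17^(1*3)
= 17^3
= 4913

4913


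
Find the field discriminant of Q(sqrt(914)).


For K = Q(sqrt(d)) with d squarefree: disc(K) = d if d = 1 mod 4, and disc(K) = 4d if d = 2 or 3 mod 4.
Here d = 914, and d mod 4 = 2.
d = 2 mod 4, not 1 (O_K = Z[sqrt(d)]), so disc(K) = 4d = 4 * (914) = 3656

3656


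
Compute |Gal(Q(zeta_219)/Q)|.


|Gal(Q(zeta_219)/Q)| = phi(219)
= 144

144


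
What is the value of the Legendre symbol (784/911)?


p = 911 is prime, so compute (784/911) with the reciprocity algorithm (Jacobi-symbol steps: pull out 2s via (2/n), flip via reciprocity, reduce):
  pull out 2: (2/911) = +1  (since 911 mod 8 = 7)
  pull out 2: (2/911) = +1  (since 911 mod 8 = 7)
  pull out 2: (2/911) = +1  (since 911 mod 8 = 7)
  pull out 2: (2/911) = +1  (since 911 mod 8 = 7)
  reciprocity: (49/911) -> +(911/49)
  reduce: (29/49)
  reciprocity: (29/49) -> +(49/29)
  reduce: (20/29)
  pull out 2: (2/29) = -1  (since 29 mod 8 = 5)
  pull out 2: (2/29) = -1  (since 29 mod 8 = 5)
  reciprocity: (5/29) -> +(29/5)
  reduce: (4/5)
  pull out 2: (2/5) = -1  (since 5 mod 8 = 5)
  pull out 2: (2/5) = -1  (since 5 mod 8 = 5)
  (1/5) = 1
Product of signs = 1
(784/911) = 1

1


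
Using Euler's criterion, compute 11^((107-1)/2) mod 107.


p = 107 is prime and the exponent is (p-1)/2 = 53, so by Euler's criterion 11^53 = (11/107) = +1 or -1 mod 107.
Compute by square-and-multiply:
  53 = 32 + 16 + 4 + 1 (binary 110101)
  Repeated squaring mod 107: 11^1 = 11, 11^2 = 14, 11^4 = 89, 11^8 = 3, 11^16 = 9, 11^32 = 81
  11^53 = 11^32 * 11^16 * 11^4 * 11^1 = 81 * 9 * 89 * 11 mod 107
    81 * 9 = 729 = 87 mod 107
    87 * 89 = 7743 = 39 mod 107
    39 * 11 = 429 = 1 mod 107
  11^53 = 1 mod 107
Result 1: 11 is a quadratic residue mod 107.
11^53 mod 107 = 1

1


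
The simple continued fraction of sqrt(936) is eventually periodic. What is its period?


Run the CF algorithm for sqrt(936).
a_0 = floor(sqrt(936)) = 30; set m_0=0, q_0=1.
Recurrence: m' = q*a - m,  q' = (d - m'^2)/q,  a' = floor((a_0 + m')/q').
  step 1: m=30, q=36, a=1
  step 2: m=6, q=25, a=1
  step 3: m=19, q=23, a=2
  step 4: m=27, q=9, a=6
  step 5: m=27, q=23, a=2
  step 6: m=19, q=25, a=1
  step 7: m=6, q=36, a=1
  step 8: m=30, q=1, a=60
a_8 = 2*a_0 = 60, so the period closes here.
sqrt(936) = [30; 1, 1, 2, 6, 2, 1, 1, 60]
Period length = 8

8


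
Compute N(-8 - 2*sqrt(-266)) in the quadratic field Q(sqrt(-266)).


N(a + b*sqrt(d)) = a^2 - d*b^2
= (-8)^2 - (-266)*(-2)^2
= 64 + 1064
= 1128

1128


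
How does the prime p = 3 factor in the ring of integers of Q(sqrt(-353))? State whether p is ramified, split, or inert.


K = Q(sqrt(-353)). Since d mod 4 = 3, disc(K) = -1412.
Check p | disc: -1412 mod 3 = 1.
p does not divide disc. Compute Legendre symbol (d/p):
1^((3-1)/2) mod 3 = 1
(d/p) = 1, so p splits: (p) = P*P' with e=1, f=1, g=2.
Therefore p is split.

split


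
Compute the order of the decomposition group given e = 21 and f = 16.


|D_P| = e * f
= 21 * 16
= 336

336


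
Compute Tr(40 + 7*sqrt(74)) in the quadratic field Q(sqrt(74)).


Tr(a + b*sqrt(d)) = (a + b*sqrt(d)) + (a - b*sqrt(d)) = 2a
= 2 * (40)
= 80

80


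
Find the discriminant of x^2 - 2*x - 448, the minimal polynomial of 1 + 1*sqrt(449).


The element 1 + 1*sqrt(449) has minimal polynomial:
x^2 - 2*x - 448
Discriminant = (-2)^2 - 4*(-448)
= 4 + 1792
= 1796

1796


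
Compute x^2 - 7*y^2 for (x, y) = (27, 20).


x^2 - d*y^2
= 27^2 - 7*20^2
= 729 - 2800
= -2071

-2071


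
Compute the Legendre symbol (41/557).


p = 557 is prime, so compute (41/557) with the reciprocity algorithm (Jacobi-symbol steps: pull out 2s via (2/n), flip via reciprocity, reduce):
  reciprocity: (41/557) -> +(557/41)
  reduce: (24/41)
  pull out 2: (2/41) = +1  (since 41 mod 8 = 1)
  pull out 2: (2/41) = +1  (since 41 mod 8 = 1)
  pull out 2: (2/41) = +1  (since 41 mod 8 = 1)
  reciprocity: (3/41) -> +(41/3)
  reduce: (2/3)
  pull out 2: (2/3) = -1  (since 3 mod 8 = 3)
  (1/3) = 1
Product of signs = -1
(41/557) = -1

-1


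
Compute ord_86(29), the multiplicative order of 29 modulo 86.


We want ord_86(29), the smallest k >= 1 with 29^k = 1 mod 86.
n = 86 = 2 * 43, phi(86) = 42; the order divides phi(n).
Divisors of 42: 1, 2, 3, 6, 7, 14, 21, 42
Repeated squaring mod 86: 29^1 = 29, 29^2 = 67, 29^4 = 17, 29^8 = 31, 29^16 = 15, 29^32 = 53
Test divisors in increasing order:
  k=1: 29^1 = 29 mod 86
  k=2: 29^2 = 67 mod 86
  k=3: 29^3 = 67 * 29 = 51 mod 86
  k=6: 29^6 = 17 * 67 = 21 mod 86
  k=7: 29^7 = 17 * 67 * 29 = 7 mod 86
  k=14: 29^14 = 31 * 17 * 67 = 49 mod 86
  k=21: 29^21 = 15 * 17 * 29 = 85 mod 86
  k=42: 29^42 = 53 * 31 * 67 = 1 mod 86  <- first divisor giving 1
Order = 42

42


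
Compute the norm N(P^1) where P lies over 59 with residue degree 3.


N(P^a) = p^(a*f)
= 59^(1*3)
= 59^3
= 205379

205379


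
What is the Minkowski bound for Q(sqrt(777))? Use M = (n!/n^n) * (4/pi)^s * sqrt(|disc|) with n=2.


d = 777, d mod 4 = 1, so disc(K) = d = 777; |disc(K)| = 777
Real quadratic field, so n = 2, s = r2 = 0, r1 = 2
M = (n!/n^n) * (4/pi)^s * sqrt(|disc(K)|) = (2!/2^2) * (4/pi)^0 * sqrt(777)
= 0.5 * 1.000000 * 27.874720
= 13.9374

13.9374


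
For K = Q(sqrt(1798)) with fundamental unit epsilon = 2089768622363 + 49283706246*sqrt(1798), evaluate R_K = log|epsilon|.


epsilon = 2089768622363 + 49283706246*sqrt(1798)
= 4.1795e+12
R = ln(4.1795e+12)
= 29.0612

29.0612


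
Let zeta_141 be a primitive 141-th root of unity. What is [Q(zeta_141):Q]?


The degree equals Euler's totient phi(141).
141 = 3 * 47
phi(141) = 92

92


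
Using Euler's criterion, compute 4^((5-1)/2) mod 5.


p = 5 is prime and the exponent is (p-1)/2 = 2, so by Euler's criterion 4^2 = (4/5) = +1 or -1 mod 5.
Compute by square-and-multiply:
  2 = 2 (binary 10)
  Repeated squaring mod 5: 4^1 = 4, 4^2 = 1
  4^2 = 1 mod 5
Result 1: 4 is a quadratic residue mod 5.
4^2 mod 5 = 1

1


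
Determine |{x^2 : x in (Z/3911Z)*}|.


For prime p, the number of non-zero quadratic residues is (p-1)/2.
= (3911-1)/2
= 1955

1955


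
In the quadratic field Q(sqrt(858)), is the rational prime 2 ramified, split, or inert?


K = Q(sqrt(858)). Since d mod 4 = 2, disc(K) = 3432.
Check p | disc: 3432 mod 2 = 0.
p divides disc, so p ramifies: (p) = P^2 with e=2, f=1, g=1.
Therefore p is ramified.

ramified


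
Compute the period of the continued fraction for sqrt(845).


Run the CF algorithm for sqrt(845).
a_0 = floor(sqrt(845)) = 29; set m_0=0, q_0=1.
Recurrence: m' = q*a - m,  q' = (d - m'^2)/q,  a' = floor((a_0 + m')/q').
  step 1: m=29, q=4, a=14
  step 2: m=27, q=29, a=1
  step 3: m=2, q=29, a=1
  step 4: m=27, q=4, a=14
  step 5: m=29, q=1, a=58
a_5 = 2*a_0 = 58, so the period closes here.
sqrt(845) = [29; 14, 1, 1, 14, 58]
Period length = 5

5


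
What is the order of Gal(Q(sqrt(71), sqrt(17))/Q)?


The 2 square roots of distinct primes are multiplicatively independent over Q,
so [K:Q] = 2^2 and Gal(K/Q) is isomorphic to (Z/2Z)^2.
|Gal| = 2^2 = 4

4


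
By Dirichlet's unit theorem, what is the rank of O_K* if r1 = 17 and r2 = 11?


By Dirichlet's unit theorem:
rank = r1 + r2 - 1
= 17 + 11 - 1
= 27

27


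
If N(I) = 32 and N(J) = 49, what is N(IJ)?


N(IJ) = N(I) * N(J)
= 32 * 49
= 1568

1568


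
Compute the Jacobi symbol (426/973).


Compute (426/973) via quadratic reciprocity:
  pull out 2: (2/973) = -1  (since 973 mod 8 = 5)
  reciprocity: (213/973) -> +(973/213)
  reduce: (121/213)
  reciprocity: (121/213) -> +(213/121)
  reduce: (92/121)
  pull out 2: (2/121) = +1  (since 121 mod 8 = 1)
  pull out 2: (2/121) = +1  (since 121 mod 8 = 1)
  reciprocity: (23/121) -> +(121/23)
  reduce: (6/23)
  pull out 2: (2/23) = +1  (since 23 mod 8 = 7)
  reciprocity: (3/23) -> -(23/3)
  reduce: (2/3)
  pull out 2: (2/3) = -1  (since 3 mod 8 = 3)
  (1/3) = 1
Product of signs = -1

-1


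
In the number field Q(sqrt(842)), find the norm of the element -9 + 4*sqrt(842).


N(a + b*sqrt(d)) = a^2 - d*b^2
= (-9)^2 - (842)*(4)^2
= 81 - 13472
= -13391

-13391


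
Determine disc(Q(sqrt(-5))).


For K = Q(sqrt(d)) with d squarefree: disc(K) = d if d = 1 mod 4, and disc(K) = 4d if d = 2 or 3 mod 4.
Here d = -5, and d mod 4 = 3.
d = 3 mod 4, not 1 (O_K = Z[sqrt(d)]), so disc(K) = 4d = 4 * (-5) = -20

-20


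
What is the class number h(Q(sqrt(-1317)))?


K = Q(sqrt(-1317)). d mod 4 = 3, so D = disc(K) = 4d = -5268
h(K) equals the number of primitive reduced positive-definite forms (a, b, c) = a*x^2 + b*x*y + c*y^2 with b^2 - 4ac = D,
where reduced means |b| <= a <= c, with b >= 0 whenever |b| = a or a = c, and primitive means gcd(a, b, c) = 1.
Reduced forces 3a^2 <= |D| = 5268, so 1 <= a <= 41; b must have the parity of D, and c = (b^2 - D)/(4a) must be an integer >= a.
Enumerate a = 1..41, b in [-a, a]:
  a=1: (1, 0, 1317)  [1]
  a=2: (2, 2, 659)  [1]
  a=3: (3, 0, 439)  [1]
  a=4..5: none
  a=6: (6, 6, 221)  [1]
  a=7..10: none
  a=11: (11, -10, 122), (11, 10, 122)  [2]
  a=12: none
  a=13: (13, -6, 102), (13, 6, 102)  [2]
  a=14..16: none
  a=17: (17, -6, 78), (17, 6, 78)  [2]
  a=18..21: none
  a=22: (22, -10, 61), (22, 10, 61)  [2]
  a=23..25: none
  a=26: (26, -6, 51), (26, 6, 51)  [2]
  a=27..30: none
  a=31: (31, -8, 43), (31, 8, 43)  [2]
  a=32: none
  a=33: (33, -12, 41), (33, 12, 41)  [2]
  a=34: (34, -6, 39), (34, 6, 39)  [2]
  a=35..41: none
Total reduced forms: 1 + 1 + 1 + 1 + 2 + 2 + 2 + 2 + 2 + 2 + 2 + 2 = 20
h = 20

20


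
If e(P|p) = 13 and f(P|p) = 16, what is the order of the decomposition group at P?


|D_P| = e * f
= 13 * 16
= 208

208


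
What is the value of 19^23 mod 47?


p = 47 is prime and the exponent is (p-1)/2 = 23, so by Euler's criterion 19^23 = (19/47) = +1 or -1 mod 47.
Compute by square-and-multiply:
  23 = 16 + 4 + 2 + 1 (binary 10111)
  Repeated squaring mod 47: 19^1 = 19, 19^2 = 32, 19^4 = 37, 19^8 = 6, 19^16 = 36
  19^23 = 19^16 * 19^4 * 19^2 * 19^1 = 36 * 37 * 32 * 19 mod 47
    36 * 37 = 1332 = 16 mod 47
    16 * 32 = 512 = 42 mod 47
    42 * 19 = 798 = 46 mod 47
  19^23 = 46 mod 47
Result 46 = p - 1 = -1 mod 47: 19 is a quadratic non-residue mod 47. As a residue in [0, p-1] the value is 46.
19^23 mod 47 = 46

46


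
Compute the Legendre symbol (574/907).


p = 907 is prime, so compute (574/907) with the reciprocity algorithm (Jacobi-symbol steps: pull out 2s via (2/n), flip via reciprocity, reduce):
  pull out 2: (2/907) = -1  (since 907 mod 8 = 3)
  reciprocity: (287/907) -> -(907/287)
  reduce: (46/287)
  pull out 2: (2/287) = +1  (since 287 mod 8 = 7)
  reciprocity: (23/287) -> -(287/23)
  reduce: (11/23)
  reciprocity: (11/23) -> -(23/11)
  reduce: (1/11)
  (1/11) = 1
Product of signs = 1
(574/907) = 1

1


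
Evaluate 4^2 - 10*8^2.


x^2 - d*y^2
= 4^2 - 10*8^2
= 16 - 640
= -624

-624


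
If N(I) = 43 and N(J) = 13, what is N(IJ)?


N(IJ) = N(I) * N(J)
= 43 * 13
= 559

559


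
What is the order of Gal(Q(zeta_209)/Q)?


|Gal(Q(zeta_209)/Q)| = phi(209)
= 180

180


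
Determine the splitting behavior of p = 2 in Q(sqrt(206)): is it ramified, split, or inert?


K = Q(sqrt(206)). Since d mod 4 = 2, disc(K) = 824.
Check p | disc: 824 mod 2 = 0.
p divides disc, so p ramifies: (p) = P^2 with e=2, f=1, g=1.
Therefore p is ramified.

ramified


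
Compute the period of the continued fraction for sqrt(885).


Run the CF algorithm for sqrt(885).
a_0 = floor(sqrt(885)) = 29; set m_0=0, q_0=1.
Recurrence: m' = q*a - m,  q' = (d - m'^2)/q,  a' = floor((a_0 + m')/q').
  step 1: m=29, q=44, a=1
  step 2: m=15, q=15, a=2
  step 3: m=15, q=44, a=1
  step 4: m=29, q=1, a=58
a_4 = 2*a_0 = 58, so the period closes here.
sqrt(885) = [29; 1, 2, 1, 58]
Period length = 4

4


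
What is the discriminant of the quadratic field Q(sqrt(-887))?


For K = Q(sqrt(d)) with d squarefree: disc(K) = d if d = 1 mod 4, and disc(K) = 4d if d = 2 or 3 mod 4.
Here d = -887, and d mod 4 = 1.
d = 1 mod 4 (O_K = Z[(1+sqrt(d))/2]), so disc(K) = d = -887

-887


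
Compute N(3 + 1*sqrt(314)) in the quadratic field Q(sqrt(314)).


N(a + b*sqrt(d)) = a^2 - d*b^2
= (3)^2 - (314)*(1)^2
= 9 - 314
= -305

-305


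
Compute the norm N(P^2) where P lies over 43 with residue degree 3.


N(P^a) = p^(a*f)
= 43^(2*3)
= 43^6
= 6321363049

6321363049


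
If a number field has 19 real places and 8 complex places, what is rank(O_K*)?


By Dirichlet's unit theorem:
rank = r1 + r2 - 1
= 19 + 8 - 1
= 26

26


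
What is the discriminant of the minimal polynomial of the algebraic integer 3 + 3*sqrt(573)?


The element 3 + 3*sqrt(573) has minimal polynomial:
x^2 - 6*x - 5148
Discriminant = (-6)^2 - 4*(-5148)
= 36 + 20592
= 20628

20628


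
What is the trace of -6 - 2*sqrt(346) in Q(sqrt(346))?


Tr(a + b*sqrt(d)) = (a + b*sqrt(d)) + (a - b*sqrt(d)) = 2a
= 2 * (-6)
= -12

-12


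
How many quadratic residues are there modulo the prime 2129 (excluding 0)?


For prime p, the number of non-zero quadratic residues is (p-1)/2.
= (2129-1)/2
= 1064

1064


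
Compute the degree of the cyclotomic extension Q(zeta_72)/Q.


The degree equals Euler's totient phi(72).
72 = 2^3 * 3^2
phi(72) = 24

24


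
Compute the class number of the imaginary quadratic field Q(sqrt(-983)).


K = Q(sqrt(-983)). d mod 4 = 1, so D = disc(K) = d = -983
h(K) equals the number of primitive reduced positive-definite forms (a, b, c) = a*x^2 + b*x*y + c*y^2 with b^2 - 4ac = D,
where reduced means |b| <= a <= c, with b >= 0 whenever |b| = a or a = c, and primitive means gcd(a, b, c) = 1.
Reduced forces 3a^2 <= |D| = 983, so 1 <= a <= 18; b must have the parity of D, and c = (b^2 - D)/(4a) must be an integer >= a.
Enumerate a = 1..18, b in [-a, a]:
  a=1: (1, 1, 246)  [1]
  a=2: (2, -1, 123), (2, 1, 123)  [2]
  a=3: (3, -1, 82), (3, 1, 82)  [2]
  a=4: (4, -3, 62), (4, 3, 62)  [2]
  a=5: none
  a=6: (6, -5, 42), (6, -1, 41), (6, 1, 41), (6, 5, 42)  [4]
  a=7: (7, -5, 36), (7, 5, 36)  [2]
  a=8: (8, -3, 31), (8, 3, 31)  [2]
  a=9: (9, -5, 28), (9, 5, 28)  [2]
  a=10..11: none
  a=12: (12, -11, 23), (12, -5, 21), (12, 5, 21), (12, 11, 23)  [4]
  a=13: none
  a=14: (14, -9, 19), (14, -5, 18), (14, 5, 18), (14, 9, 19)  [4]
  a=15: none
  a=16: (16, -13, 18), (16, 13, 18)  [2]
  a=17..18: none
Total reduced forms: 1 + 2 + 2 + 2 + 4 + 2 + 2 + 2 + 4 + 4 + 2 = 27
h = 27

27


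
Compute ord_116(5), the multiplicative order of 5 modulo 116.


We want ord_116(5), the smallest k >= 1 with 5^k = 1 mod 116.
n = 116 = 2^2 * 29, phi(116) = 56; the order divides phi(n).
Divisors of 56: 1, 2, 4, 7, 8, 14, 28, 56
Repeated squaring mod 116: 5^1 = 5, 5^2 = 25, 5^4 = 45, 5^8 = 53, 5^16 = 25, 5^32 = 45
Test divisors in increasing order:
  k=1: 5^1 = 5 mod 116
  k=2: 5^2 = 25 mod 116
  k=4: 5^4 = 45 mod 116
  k=7: 5^7 = 45 * 25 * 5 = 57 mod 116
  k=8: 5^8 = 53 mod 116
  k=14: 5^14 = 53 * 45 * 25 = 1 mod 116  <- first divisor giving 1
Order = 14

14


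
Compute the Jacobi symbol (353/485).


Compute (353/485) via quadratic reciprocity:
  reciprocity: (353/485) -> +(485/353)
  reduce: (132/353)
  pull out 2: (2/353) = +1  (since 353 mod 8 = 1)
  pull out 2: (2/353) = +1  (since 353 mod 8 = 1)
  reciprocity: (33/353) -> +(353/33)
  reduce: (23/33)
  reciprocity: (23/33) -> +(33/23)
  reduce: (10/23)
  pull out 2: (2/23) = +1  (since 23 mod 8 = 7)
  reciprocity: (5/23) -> +(23/5)
  reduce: (3/5)
  reciprocity: (3/5) -> +(5/3)
  reduce: (2/3)
  pull out 2: (2/3) = -1  (since 3 mod 8 = 3)
  (1/3) = 1
Product of signs = -1

-1


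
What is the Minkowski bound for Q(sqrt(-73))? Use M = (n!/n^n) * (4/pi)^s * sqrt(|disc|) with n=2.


d = -73, d mod 4 = 3, so disc(K) = 4d = -292; |disc(K)| = 292
Imaginary quadratic field, so n = 2, s = r2 = 1, r1 = 0
M = (n!/n^n) * (4/pi)^s * sqrt(|disc(K)|) = (2!/2^2) * (4/pi)^1 * sqrt(292)
= 0.5 * 1.273240 * 17.088007
= 10.8786

10.8786


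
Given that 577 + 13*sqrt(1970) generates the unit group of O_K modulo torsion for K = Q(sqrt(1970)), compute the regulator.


epsilon = 577 + 13*sqrt(1970)
= 1154.0009
R = ln(1154.0009)
= 7.0510

7.0510


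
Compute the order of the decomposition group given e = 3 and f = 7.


|D_P| = e * f
= 3 * 7
= 21

21


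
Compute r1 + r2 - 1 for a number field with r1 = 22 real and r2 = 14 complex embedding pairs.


By Dirichlet's unit theorem:
rank = r1 + r2 - 1
= 22 + 14 - 1
= 35

35


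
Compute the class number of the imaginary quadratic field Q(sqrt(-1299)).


K = Q(sqrt(-1299)). d mod 4 = 1, so D = disc(K) = d = -1299
h(K) equals the number of primitive reduced positive-definite forms (a, b, c) = a*x^2 + b*x*y + c*y^2 with b^2 - 4ac = D,
where reduced means |b| <= a <= c, with b >= 0 whenever |b| = a or a = c, and primitive means gcd(a, b, c) = 1.
Reduced forces 3a^2 <= |D| = 1299, so 1 <= a <= 20; b must have the parity of D, and c = (b^2 - D)/(4a) must be an integer >= a.
Enumerate a = 1..20, b in [-a, a]:
  a=1: (1, 1, 325)  [1]
  a=2: none
  a=3: (3, 3, 109)  [1]
  a=4: none
  a=5: (5, -1, 65), (5, 1, 65)  [2]
  a=6..12: none
  a=13: (13, -1, 25), (13, 1, 25)  [2]
  a=14: none
  a=15: (15, -9, 23), (15, 9, 23)  [2]
  a=16..20: none
Total reduced forms: 1 + 1 + 2 + 2 + 2 = 8
h = 8

8


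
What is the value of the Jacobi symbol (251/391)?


Compute (251/391) via quadratic reciprocity:
  reciprocity: (251/391) -> -(391/251)
  reduce: (140/251)
  pull out 2: (2/251) = -1  (since 251 mod 8 = 3)
  pull out 2: (2/251) = -1  (since 251 mod 8 = 3)
  reciprocity: (35/251) -> -(251/35)
  reduce: (6/35)
  pull out 2: (2/35) = -1  (since 35 mod 8 = 3)
  reciprocity: (3/35) -> -(35/3)
  reduce: (2/3)
  pull out 2: (2/3) = -1  (since 3 mod 8 = 3)
  (1/3) = 1
Product of signs = -1

-1


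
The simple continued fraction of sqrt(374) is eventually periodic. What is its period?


Run the CF algorithm for sqrt(374).
a_0 = floor(sqrt(374)) = 19; set m_0=0, q_0=1.
Recurrence: m' = q*a - m,  q' = (d - m'^2)/q,  a' = floor((a_0 + m')/q').
  step 1: m=19, q=13, a=2
  step 2: m=7, q=25, a=1
  step 3: m=18, q=2, a=18
  step 4: m=18, q=25, a=1
  step 5: m=7, q=13, a=2
  step 6: m=19, q=1, a=38
a_6 = 2*a_0 = 38, so the period closes here.
sqrt(374) = [19; 2, 1, 18, 1, 2, 38]
Period length = 6

6


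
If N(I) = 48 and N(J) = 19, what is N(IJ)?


N(IJ) = N(I) * N(J)
= 48 * 19
= 912

912


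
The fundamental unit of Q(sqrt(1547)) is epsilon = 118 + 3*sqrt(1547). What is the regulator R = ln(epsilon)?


epsilon = 118 + 3*sqrt(1547)
= 235.9958
R = ln(235.9958)
= 5.4638

5.4638


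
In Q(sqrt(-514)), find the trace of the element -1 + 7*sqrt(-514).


Tr(a + b*sqrt(d)) = (a + b*sqrt(d)) + (a - b*sqrt(d)) = 2a
= 2 * (-1)
= -2

-2


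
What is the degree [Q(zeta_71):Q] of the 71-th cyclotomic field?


The degree equals Euler's totient phi(71).
71 = 71
phi(71) = 70

70


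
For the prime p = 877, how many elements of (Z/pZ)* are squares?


For prime p, the number of non-zero quadratic residues is (p-1)/2.
= (877-1)/2
= 438

438


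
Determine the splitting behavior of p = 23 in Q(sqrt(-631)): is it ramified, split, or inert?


K = Q(sqrt(-631)). Since d mod 4 = 1, disc(K) = -631.
Check p | disc: -631 mod 23 = 13.
p does not divide disc. Compute Legendre symbol (d/p):
13^((23-1)/2) mod 23 = 1
(d/p) = 1, so p splits: (p) = P*P' with e=1, f=1, g=2.
Therefore p is split.

split


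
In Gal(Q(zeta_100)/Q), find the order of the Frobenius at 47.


The Frobenius at p in Gal(Q(zeta_n)/Q) = (Z/nZ)* is the class of p, so its order is ord_100(47), the smallest k >= 1 with 47^k = 1 mod 100.
n = 100 = 2^2 * 5^2, phi(100) = 40; the order divides phi(n).
Divisors of 40: 1, 2, 4, 5, 8, 10, 20, 40
Repeated squaring mod 100: 47^1 = 47, 47^2 = 9, 47^4 = 81, 47^8 = 61, 47^16 = 21, 47^32 = 41
Test divisors in increasing order:
  k=1: 47^1 = 47 mod 100
  k=2: 47^2 = 9 mod 100
  k=4: 47^4 = 81 mod 100
  k=5: 47^5 = 81 * 47 = 7 mod 100
  k=8: 47^8 = 61 mod 100
  k=10: 47^10 = 61 * 9 = 49 mod 100
  k=20: 47^20 = 21 * 81 = 1 mod 100  <- first divisor giving 1
Order = 20

20


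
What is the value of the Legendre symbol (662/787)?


p = 787 is prime, so compute (662/787) with the reciprocity algorithm (Jacobi-symbol steps: pull out 2s via (2/n), flip via reciprocity, reduce):
  pull out 2: (2/787) = -1  (since 787 mod 8 = 3)
  reciprocity: (331/787) -> -(787/331)
  reduce: (125/331)
  reciprocity: (125/331) -> +(331/125)
  reduce: (81/125)
  reciprocity: (81/125) -> +(125/81)
  reduce: (44/81)
  pull out 2: (2/81) = +1  (since 81 mod 8 = 1)
  pull out 2: (2/81) = +1  (since 81 mod 8 = 1)
  reciprocity: (11/81) -> +(81/11)
  reduce: (4/11)
  pull out 2: (2/11) = -1  (since 11 mod 8 = 3)
  pull out 2: (2/11) = -1  (since 11 mod 8 = 3)
  (1/11) = 1
Product of signs = 1
(662/787) = 1

1


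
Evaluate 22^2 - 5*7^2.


x^2 - d*y^2
= 22^2 - 5*7^2
= 484 - 245
= 239

239


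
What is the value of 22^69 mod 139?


p = 139 is prime and the exponent is (p-1)/2 = 69, so by Euler's criterion 22^69 = (22/139) = +1 or -1 mod 139.
Compute by square-and-multiply:
  69 = 64 + 4 + 1 (binary 1000101)
  Repeated squaring mod 139: 22^1 = 22, 22^2 = 67, 22^4 = 41, 22^8 = 13, 22^16 = 30, 22^32 = 66, 22^64 = 47
  22^69 = 22^64 * 22^4 * 22^1 = 47 * 41 * 22 mod 139
    47 * 41 = 1927 = 120 mod 139
    120 * 22 = 2640 = 138 mod 139
  22^69 = 138 mod 139
Result 138 = p - 1 = -1 mod 139: 22 is a quadratic non-residue mod 139. As a residue in [0, p-1] the value is 138.
22^69 mod 139 = 138

138


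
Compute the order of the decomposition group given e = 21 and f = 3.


|D_P| = e * f
= 21 * 3
= 63

63


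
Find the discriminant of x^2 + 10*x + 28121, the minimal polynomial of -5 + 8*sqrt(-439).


The element -5 + 8*sqrt(-439) has minimal polynomial:
x^2 + 10*x + 28121
Discriminant = (10)^2 - 4*(28121)
= 100 - 112484
= -112384

-112384


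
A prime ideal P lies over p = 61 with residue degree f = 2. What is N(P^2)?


N(P^a) = p^(a*f)
= 61^(2*2)
= 61^4
= 13845841

13845841


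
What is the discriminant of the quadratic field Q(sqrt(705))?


For K = Q(sqrt(d)) with d squarefree: disc(K) = d if d = 1 mod 4, and disc(K) = 4d if d = 2 or 3 mod 4.
Here d = 705, and d mod 4 = 1.
d = 1 mod 4 (O_K = Z[(1+sqrt(d))/2]), so disc(K) = d = 705

705


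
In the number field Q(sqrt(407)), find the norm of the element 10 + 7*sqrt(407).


N(a + b*sqrt(d)) = a^2 - d*b^2
= (10)^2 - (407)*(7)^2
= 100 - 19943
= -19843

-19843


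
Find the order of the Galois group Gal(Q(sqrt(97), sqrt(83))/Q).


The 2 square roots of distinct primes are multiplicatively independent over Q,
so [K:Q] = 2^2 and Gal(K/Q) is isomorphic to (Z/2Z)^2.
|Gal| = 2^2 = 4

4


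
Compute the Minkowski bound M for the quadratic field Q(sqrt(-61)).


d = -61, d mod 4 = 3, so disc(K) = 4d = -244; |disc(K)| = 244
Imaginary quadratic field, so n = 2, s = r2 = 1, r1 = 0
M = (n!/n^n) * (4/pi)^s * sqrt(|disc(K)|) = (2!/2^2) * (4/pi)^1 * sqrt(244)
= 0.5 * 1.273240 * 15.620499
= 9.9443

9.9443


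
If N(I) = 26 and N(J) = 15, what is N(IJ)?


N(IJ) = N(I) * N(J)
= 26 * 15
= 390

390


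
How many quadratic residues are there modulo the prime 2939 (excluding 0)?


For prime p, the number of non-zero quadratic residues is (p-1)/2.
= (2939-1)/2
= 1469

1469
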